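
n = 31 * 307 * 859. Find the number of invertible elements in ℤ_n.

7876440

φ(31) = 31 − 1 = 30.
φ(307) = 307 − 1 = 306.
φ(859) = 859 − 1 = 858.
Multiply: 30 · 306 · 858 = 7876440.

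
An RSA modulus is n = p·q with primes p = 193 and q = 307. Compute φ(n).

φ(193) = 193 − 1 = 192.
φ(307) = 307 − 1 = 306.
Multiply: 192 · 306 = 58752.

58752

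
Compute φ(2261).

Factor 2261: 2261 = 7 * 17 * 19.
φ(2261) = 2261 · (1 − 1/7) · (1 − 1/17) · (1 − 1/19)
       = 2261 · 1728/2261 = 1728.

1728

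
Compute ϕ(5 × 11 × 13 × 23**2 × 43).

φ(16264105) = 16264105 · (1 − 1/5) · (1 − 1/11) · (1 − 1/13) · (1 − 1/23) · (1 − 1/43)
       = 16264105 · 443520/707135 = 10200960.

10200960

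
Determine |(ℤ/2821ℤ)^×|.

2160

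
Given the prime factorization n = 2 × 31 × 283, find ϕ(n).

8460

φ(2) = 2 − 1 = 1.
φ(31) = 31 − 1 = 30.
φ(283) = 283 − 1 = 282.
Multiply: 1 · 30 · 282 = 8460.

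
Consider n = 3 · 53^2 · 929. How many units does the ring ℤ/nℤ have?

5115136

φ(7828683) = 7828683 · (1 − 1/3) · (1 − 1/53) · (1 − 1/929)
       = 7828683 · 96512/147711 = 5115136.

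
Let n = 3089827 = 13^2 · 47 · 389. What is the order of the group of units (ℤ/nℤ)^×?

2784288

φ(13^2) = 13^1·(13−1) = 13·12 = 156.
φ(47) = 47 − 1 = 46.
φ(389) = 389 − 1 = 388.
Since φ is multiplicative, φ(3089827) = 156 · 46 · 388 = 2784288.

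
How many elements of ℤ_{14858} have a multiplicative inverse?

14858 = 2 · 17 · 19 · 23.
φ(14858) = 14858 · (1 − 1/2) · (1 − 1/17) · (1 − 1/19) · (1 − 1/23)
       = 14858 · 6336/14858 = 6336.

6336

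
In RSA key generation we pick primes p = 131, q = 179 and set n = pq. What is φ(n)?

φ(23449) = 23449 · (1 − 1/131) · (1 − 1/179)
       = 23449 · 23140/23449 = 23140.

23140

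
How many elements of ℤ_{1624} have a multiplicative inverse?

672

Prime factorization: 1624 = 2^3 × 7 × 29.
φ(2^3) = 2^2·(2−1) = 4·1 = 4.
φ(7) = 7 − 1 = 6.
φ(29) = 29 − 1 = 28.
Multiply: 4 · 6 · 28 = 672.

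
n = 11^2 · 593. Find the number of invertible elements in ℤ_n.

65120

φ(71753) = 71753 · (1 − 1/11) · (1 − 1/593)
       = 71753 · 5920/6523 = 65120.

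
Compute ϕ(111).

Factor 111: 111 = 3 × 37.
φ(3) = 3 − 1 = 2.
φ(37) = 37 − 1 = 36.
Multiply: 2 · 36 = 72.

72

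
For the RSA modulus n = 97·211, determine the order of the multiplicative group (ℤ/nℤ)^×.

20160

φ(97) = 97 − 1 = 96.
φ(211) = 211 − 1 = 210.
Multiply: 96 · 210 = 20160.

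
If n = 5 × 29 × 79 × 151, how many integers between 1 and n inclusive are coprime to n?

φ(1729705) = 1729705 · (1 − 1/5) · (1 − 1/29) · (1 − 1/79) · (1 − 1/151)
       = 1729705 · 1310400/1729705 = 1310400.

1310400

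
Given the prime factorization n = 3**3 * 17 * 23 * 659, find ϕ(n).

φ(3^3) = 3^3 − 3^2 = 27 − 9 = 18.
φ(17) = 17 − 1 = 16.
φ(23) = 23 − 1 = 22.
φ(659) = 659 − 1 = 658.
φ(6957063) = 18 × 16 × 22 × 658 = 4169088.

4169088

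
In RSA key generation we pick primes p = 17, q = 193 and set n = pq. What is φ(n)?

3072

φ(pq) = (p−1)(q−1) = 16 · 192 = 3072.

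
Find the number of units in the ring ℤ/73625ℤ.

Prime factorization: 73625 = 5^3 · 19 · 31.
φ(73625) = 73625 · (1 − 1/5) · (1 − 1/19) · (1 − 1/31)
       = 73625 · 2160/2945 = 54000.

54000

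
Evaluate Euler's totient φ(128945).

92160

Prime factorization: 128945 = 5 · 17 · 37 · 41.
φ(5) = 5 − 1 = 4.
φ(17) = 17 − 1 = 16.
φ(37) = 37 − 1 = 36.
φ(41) = 41 − 1 = 40.
Multiply: 4 · 16 · 36 · 40 = 92160.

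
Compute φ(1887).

1152

Factor 1887: 1887 = 3 · 17 · 37.
φ(1887) = 1887 · (1 − 1/3) · (1 − 1/17) · (1 − 1/37)
       = 1887 · 1152/1887 = 1152.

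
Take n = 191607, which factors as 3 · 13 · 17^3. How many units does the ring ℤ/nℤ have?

110976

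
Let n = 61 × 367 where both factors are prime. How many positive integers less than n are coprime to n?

φ(pq) = (p−1)(q−1) = 60 · 366 = 21960.

21960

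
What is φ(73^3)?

φ(389017) = 389017 · (1 − 1/73)
       = 389017 · 72/73 = 383688.

383688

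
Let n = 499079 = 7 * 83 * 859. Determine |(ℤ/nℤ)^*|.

φ(499079) = 499079 · (1 − 1/7) · (1 − 1/83) · (1 − 1/859)
       = 499079 · 422136/499079 = 422136.

422136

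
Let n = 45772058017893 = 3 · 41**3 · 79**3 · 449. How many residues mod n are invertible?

29328138577920

φ(3) = 3 − 1 = 2.
φ(41^3) = 41^3 − 41^2 = 68921 − 1681 = 67240.
φ(79^3) = 79^2·(79−1) = 6241·78 = 486798.
φ(449) = 449 − 1 = 448.
Multiply: 2 · 67240 · 486798 · 448 = 29328138577920.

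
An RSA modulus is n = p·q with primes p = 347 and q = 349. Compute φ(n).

120408

φ(n) = (p − 1)(q − 1) = (347−1)(349−1) = 346·348 = 120408.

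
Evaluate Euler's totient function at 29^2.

812

φ(29^2) = 29^1·(29−1) = 29·28 = 812.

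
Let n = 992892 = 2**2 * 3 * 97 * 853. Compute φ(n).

327168

φ(992892) = 992892 · (1 − 1/2) · (1 − 1/3) · (1 − 1/97) · (1 − 1/853)
       = 992892 · 163584/496446 = 327168.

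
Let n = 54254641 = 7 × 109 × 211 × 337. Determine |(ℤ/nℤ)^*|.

φ(7) = 7 − 1 = 6.
φ(109) = 109 − 1 = 108.
φ(211) = 211 − 1 = 210.
φ(337) = 337 − 1 = 336.
φ(54254641) = 6 × 108 × 210 × 336 = 45722880.

45722880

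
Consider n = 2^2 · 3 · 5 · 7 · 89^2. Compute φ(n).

φ(2^2) = 2^2 − 2^1 = 4 − 2 = 2.
φ(3) = 3 − 1 = 2.
φ(5) = 5 − 1 = 4.
φ(7) = 7 − 1 = 6.
φ(89^2) = 89^2 − 89^1 = 7921 − 89 = 7832.
Since φ is multiplicative, φ(3326820) = 2 · 2 · 4 · 6 · 7832 = 751872.

751872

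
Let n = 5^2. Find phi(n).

φ(5^2) = 5^2 − 5^1 = 25 − 5 = 20.

20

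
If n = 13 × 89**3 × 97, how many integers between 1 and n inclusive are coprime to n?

φ(13) = 13 − 1 = 12.
φ(89^3) = 89^3 − 89^2 = 704969 − 7921 = 697048.
φ(97) = 97 − 1 = 96.
φ(888965909) = 12 × 697048 × 96 = 802999296.

802999296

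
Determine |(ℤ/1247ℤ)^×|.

1176

Prime factorization: 1247 = 29 · 43.
φ(29) = 29 − 1 = 28.
φ(43) = 43 − 1 = 42.
φ(1247) = 28 × 42 = 1176.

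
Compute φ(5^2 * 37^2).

26640

φ(34225) = 34225 · (1 − 1/5) · (1 − 1/37)
       = 34225 · 144/185 = 26640.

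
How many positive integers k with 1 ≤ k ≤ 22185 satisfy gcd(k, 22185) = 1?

First factor: 22185 = 3^2 × 5 × 17 × 29.
φ(22185) = 22185 · (1 − 1/3) · (1 − 1/5) · (1 − 1/17) · (1 − 1/29)
       = 22185 · 3584/7395 = 10752.

10752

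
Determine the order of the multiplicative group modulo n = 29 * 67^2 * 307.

φ(29) = 29 − 1 = 28.
φ(67^2) = 67^2 − 67^1 = 4489 − 67 = 4422.
φ(307) = 307 − 1 = 306.
φ(39965567) = 28 × 4422 × 306 = 37887696.

37887696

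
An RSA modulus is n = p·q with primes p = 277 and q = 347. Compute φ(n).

φ(96119) = 96119 · (1 − 1/277) · (1 − 1/347)
       = 96119 · 95496/96119 = 95496.

95496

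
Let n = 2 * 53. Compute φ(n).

52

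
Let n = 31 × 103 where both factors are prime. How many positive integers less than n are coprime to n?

3060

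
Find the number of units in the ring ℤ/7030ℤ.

Factor 7030: 7030 = 2 · 5 · 19 · 37.
φ(2) = 2 − 1 = 1.
φ(5) = 5 − 1 = 4.
φ(19) = 19 − 1 = 18.
φ(37) = 37 − 1 = 36.
Multiply: 1 · 4 · 18 · 36 = 2592.

2592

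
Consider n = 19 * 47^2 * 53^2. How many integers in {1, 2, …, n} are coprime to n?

107252496

φ(19) = 19 − 1 = 18.
φ(47^2) = 47^2 − 47^1 = 2209 − 47 = 2162.
φ(53^2) = 53^2 − 53^1 = 2809 − 53 = 2756.
φ(117896539) = 18 × 2162 × 2756 = 107252496.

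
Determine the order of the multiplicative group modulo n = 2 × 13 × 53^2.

φ(73034) = 73034 · (1 − 1/2) · (1 − 1/13) · (1 − 1/53)
       = 73034 · 624/1378 = 33072.

33072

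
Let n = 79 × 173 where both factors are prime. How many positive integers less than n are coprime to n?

13416

For distinct primes, φ(pq) = (p−1)(q−1) = 78 × 172 = 13416.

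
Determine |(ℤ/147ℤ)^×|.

84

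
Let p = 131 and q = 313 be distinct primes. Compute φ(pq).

40560

For distinct primes, φ(pq) = (p−1)(q−1) = 130 × 312 = 40560.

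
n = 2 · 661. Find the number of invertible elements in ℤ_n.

φ(1322) = 1322 · (1 − 1/2) · (1 − 1/661)
       = 1322 · 660/1322 = 660.

660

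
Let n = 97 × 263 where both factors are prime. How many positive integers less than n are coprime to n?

25152

For distinct primes, φ(pq) = (p−1)(q−1) = 96 × 262 = 25152.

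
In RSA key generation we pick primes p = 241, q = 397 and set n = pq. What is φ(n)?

95040

φ(n) = (p − 1)(q − 1) = (241−1)(397−1) = 240·396 = 95040.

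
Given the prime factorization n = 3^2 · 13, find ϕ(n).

72

φ(117) = 117 · (1 − 1/3) · (1 − 1/13)
       = 117 · 24/39 = 72.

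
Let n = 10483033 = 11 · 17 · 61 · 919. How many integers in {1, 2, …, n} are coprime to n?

8812800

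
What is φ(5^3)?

100

φ(5^3) = 5^3 − 5^2 = 125 − 25 = 100.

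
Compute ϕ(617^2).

φ(617^2) = 617^2 − 617^1 = 380689 − 617 = 380072.

380072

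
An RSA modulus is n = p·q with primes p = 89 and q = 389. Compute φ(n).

φ(n) = (p − 1)(q − 1) = (89−1)(389−1) = 88·388 = 34144.

34144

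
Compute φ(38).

18

Factor 38: 38 = 2 · 19.
φ(38) = 38 · (1 − 1/2) · (1 − 1/19)
       = 38 · 18/38 = 18.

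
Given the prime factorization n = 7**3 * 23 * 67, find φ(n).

426888

φ(7^3) = 7^3 − 7^2 = 343 − 49 = 294.
φ(23) = 23 − 1 = 22.
φ(67) = 67 − 1 = 66.
Multiply: 294 · 22 · 66 = 426888.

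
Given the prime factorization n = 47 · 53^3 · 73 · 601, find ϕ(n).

φ(47) = 47 − 1 = 46.
φ(53^3) = 53^3 − 53^2 = 148877 − 2809 = 146068.
φ(73) = 73 − 1 = 72.
φ(601) = 601 − 1 = 600.
Multiply: 46 · 146068 · 72 · 600 = 290266329600.

290266329600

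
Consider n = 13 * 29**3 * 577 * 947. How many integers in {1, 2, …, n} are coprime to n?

φ(13) = 13 − 1 = 12.
φ(29^3) = 29^2·(29−1) = 841·28 = 23548.
φ(577) = 577 − 1 = 576.
φ(947) = 947 − 1 = 946.
φ(173245968883) = 12 × 23548 × 576 × 946 = 153974532096.

153974532096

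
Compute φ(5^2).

φ(5^2) = 5^2 − 5^1 = 25 − 5 = 20.

20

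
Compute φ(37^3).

49284

φ(50653) = 50653 · (1 − 1/37)
       = 50653 · 36/37 = 49284.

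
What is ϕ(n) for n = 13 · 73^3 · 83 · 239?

φ(100320092977) = 100320092977 · (1 − 1/13) · (1 − 1/73) · (1 − 1/83) · (1 − 1/239)
       = 100320092977 · 16861824/18825313 = 89856660096.

89856660096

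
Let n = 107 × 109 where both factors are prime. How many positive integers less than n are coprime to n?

φ(11663) = 11663 · (1 − 1/107) · (1 − 1/109)
       = 11663 · 11448/11663 = 11448.

11448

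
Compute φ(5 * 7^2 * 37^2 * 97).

φ(5) = 5 − 1 = 4.
φ(7^2) = 7^1·(7−1) = 7·6 = 42.
φ(37^2) = 37^1·(37−1) = 37·36 = 1332.
φ(97) = 97 − 1 = 96.
φ(32534285) = 4 × 42 × 1332 × 96 = 21482496.

21482496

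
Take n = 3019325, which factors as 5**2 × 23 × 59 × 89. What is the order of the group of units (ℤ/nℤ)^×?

φ(3019325) = 3019325 · (1 − 1/5) · (1 − 1/23) · (1 − 1/59) · (1 − 1/89)
       = 3019325 · 449152/603865 = 2245760.

2245760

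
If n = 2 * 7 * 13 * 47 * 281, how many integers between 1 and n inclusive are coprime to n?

φ(2) = 2 − 1 = 1.
φ(7) = 7 − 1 = 6.
φ(13) = 13 − 1 = 12.
φ(47) = 47 − 1 = 46.
φ(281) = 281 − 1 = 280.
Multiply: 1 · 6 · 12 · 46 · 280 = 927360.

927360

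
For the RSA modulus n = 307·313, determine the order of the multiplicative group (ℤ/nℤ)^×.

95472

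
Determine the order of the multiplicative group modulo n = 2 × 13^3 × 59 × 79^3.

57259127952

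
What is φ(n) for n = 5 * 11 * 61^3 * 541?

4822416000

φ(5) = 5 − 1 = 4.
φ(11) = 11 − 1 = 10.
φ(61^3) = 61^3 − 61^2 = 226981 − 3721 = 223260.
φ(541) = 541 − 1 = 540.
φ(6753819655) = 4 × 10 × 223260 × 540 = 4822416000.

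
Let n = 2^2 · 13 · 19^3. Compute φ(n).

155952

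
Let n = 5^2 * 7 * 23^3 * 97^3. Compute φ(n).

φ(5^2) = 5^2 − 5^1 = 25 − 5 = 20.
φ(7) = 7 − 1 = 6.
φ(23^3) = 23^2·(23−1) = 529·22 = 11638.
φ(97^3) = 97^3 − 97^2 = 912673 − 9409 = 903264.
Since φ is multiplicative, φ(1943286168425) = 20 · 6 · 11638 · 903264 = 1261462371840.

1261462371840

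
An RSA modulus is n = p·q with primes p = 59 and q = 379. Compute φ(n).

φ(59) = 59 − 1 = 58.
φ(379) = 379 − 1 = 378.
Since φ is multiplicative, φ(22361) = 58 · 378 = 21924.

21924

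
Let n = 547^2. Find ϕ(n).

298662

φ(547^2) = 547^1·(547−1) = 547·546 = 298662.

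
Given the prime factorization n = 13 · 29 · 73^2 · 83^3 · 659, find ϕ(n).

φ(13) = 13 − 1 = 12.
φ(29) = 29 − 1 = 28.
φ(73^2) = 73^1·(73−1) = 73·72 = 5256.
φ(83^3) = 83^2·(83−1) = 6889·82 = 564898.
φ(659) = 659 − 1 = 658.
Multiply: 12 · 28 · 5256 · 564898 · 658 = 656433240390144.

656433240390144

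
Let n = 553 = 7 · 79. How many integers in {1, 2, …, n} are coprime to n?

468

φ(7) = 7 − 1 = 6.
φ(79) = 79 − 1 = 78.
φ(553) = 6 × 78 = 468.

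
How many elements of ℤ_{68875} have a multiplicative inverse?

50400

Factor 68875: 68875 = 5**3 · 19 · 29.
φ(5^3) = 5^2·(5−1) = 25·4 = 100.
φ(19) = 19 − 1 = 18.
φ(29) = 29 − 1 = 28.
Multiply: 100 · 18 · 28 = 50400.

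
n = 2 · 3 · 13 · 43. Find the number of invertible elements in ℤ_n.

φ(2) = 2 − 1 = 1.
φ(3) = 3 − 1 = 2.
φ(13) = 13 − 1 = 12.
φ(43) = 43 − 1 = 42.
φ(3354) = 1 × 2 × 12 × 42 = 1008.

1008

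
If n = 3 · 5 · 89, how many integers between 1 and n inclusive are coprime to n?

704

φ(3) = 3 − 1 = 2.
φ(5) = 5 − 1 = 4.
φ(89) = 89 − 1 = 88.
Since φ is multiplicative, φ(1335) = 2 · 4 · 88 = 704.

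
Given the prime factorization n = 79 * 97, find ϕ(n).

7488

φ(79) = 79 − 1 = 78.
φ(97) = 97 − 1 = 96.
Since φ is multiplicative, φ(7663) = 78 · 96 = 7488.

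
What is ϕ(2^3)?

4

φ(8) = 8 · (1 − 1/2)
       = 8 · 1/2 = 4.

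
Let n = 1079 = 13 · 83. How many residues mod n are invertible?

φ(13) = 13 − 1 = 12.
φ(83) = 83 − 1 = 82.
φ(1079) = 12 × 82 = 984.

984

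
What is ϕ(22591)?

22591 = 19 * 29 * 41.
φ(22591) = 22591 · (1 − 1/19) · (1 − 1/29) · (1 − 1/41)
       = 22591 · 20160/22591 = 20160.

20160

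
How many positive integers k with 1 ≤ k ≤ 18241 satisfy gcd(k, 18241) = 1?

16128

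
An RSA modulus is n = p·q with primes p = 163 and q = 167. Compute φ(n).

26892

φ(163) = 163 − 1 = 162.
φ(167) = 167 − 1 = 166.
φ(27221) = 162 × 166 = 26892.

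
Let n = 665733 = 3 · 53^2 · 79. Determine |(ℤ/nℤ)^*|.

429936

φ(665733) = 665733 · (1 − 1/3) · (1 − 1/53) · (1 − 1/79)
       = 665733 · 8112/12561 = 429936.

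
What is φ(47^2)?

2162

φ(47^2) = 47^1·(47−1) = 47·46 = 2162.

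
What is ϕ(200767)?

Prime factorization: 200767 = 7 × 23 × 29 × 43.
φ(200767) = 200767 · (1 − 1/7) · (1 − 1/23) · (1 − 1/29) · (1 − 1/43)
       = 200767 · 155232/200767 = 155232.

155232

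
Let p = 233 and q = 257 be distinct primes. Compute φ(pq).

59392

φ(59881) = 59881 · (1 − 1/233) · (1 − 1/257)
       = 59881 · 59392/59881 = 59392.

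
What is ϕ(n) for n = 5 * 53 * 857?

178048

φ(5) = 5 − 1 = 4.
φ(53) = 53 − 1 = 52.
φ(857) = 857 − 1 = 856.
Multiply: 4 · 52 · 856 = 178048.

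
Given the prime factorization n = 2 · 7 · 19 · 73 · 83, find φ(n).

637632

φ(2) = 2 − 1 = 1.
φ(7) = 7 − 1 = 6.
φ(19) = 19 − 1 = 18.
φ(73) = 73 − 1 = 72.
φ(83) = 83 − 1 = 82.
Multiply: 1 · 6 · 18 · 72 · 82 = 637632.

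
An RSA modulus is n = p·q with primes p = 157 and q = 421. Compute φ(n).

65520

φ(66097) = 66097 · (1 − 1/157) · (1 − 1/421)
       = 66097 · 65520/66097 = 65520.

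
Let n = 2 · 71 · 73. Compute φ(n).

φ(10366) = 10366 · (1 − 1/2) · (1 − 1/71) · (1 − 1/73)
       = 10366 · 5040/10366 = 5040.

5040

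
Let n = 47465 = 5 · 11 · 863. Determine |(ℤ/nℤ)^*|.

φ(47465) = 47465 · (1 − 1/5) · (1 − 1/11) · (1 − 1/863)
       = 47465 · 34480/47465 = 34480.

34480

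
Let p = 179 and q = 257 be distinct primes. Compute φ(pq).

45568

φ(46003) = 46003 · (1 − 1/179) · (1 − 1/257)
       = 46003 · 45568/46003 = 45568.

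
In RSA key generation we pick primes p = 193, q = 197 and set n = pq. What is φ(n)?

φ(n) = (p − 1)(q − 1) = (193−1)(197−1) = 192·196 = 37632.

37632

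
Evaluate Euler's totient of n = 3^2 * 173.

φ(3^2) = 3^2 − 3^1 = 9 − 3 = 6.
φ(173) = 173 − 1 = 172.
φ(1557) = 6 × 172 = 1032.

1032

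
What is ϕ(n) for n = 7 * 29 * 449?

75264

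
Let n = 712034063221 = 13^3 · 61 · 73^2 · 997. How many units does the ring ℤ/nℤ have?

636991879680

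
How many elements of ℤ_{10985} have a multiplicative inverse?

8112

10985 = 5 · 13^3.
φ(10985) = 10985 · (1 − 1/5) · (1 − 1/13)
       = 10985 · 48/65 = 8112.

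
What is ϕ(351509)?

Prime factorization: 351509 = 17 * 23 * 29 * 31.
φ(17) = 17 − 1 = 16.
φ(23) = 23 − 1 = 22.
φ(29) = 29 − 1 = 28.
φ(31) = 31 − 1 = 30.
Since φ is multiplicative, φ(351509) = 16 · 22 · 28 · 30 = 295680.

295680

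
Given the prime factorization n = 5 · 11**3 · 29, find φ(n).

135520

φ(5) = 5 − 1 = 4.
φ(11^3) = 11^3 − 11^2 = 1331 − 121 = 1210.
φ(29) = 29 − 1 = 28.
Since φ is multiplicative, φ(192995) = 4 · 1210 · 28 = 135520.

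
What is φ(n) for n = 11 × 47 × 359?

φ(185603) = 185603 · (1 − 1/11) · (1 − 1/47) · (1 − 1/359)
       = 185603 · 164680/185603 = 164680.

164680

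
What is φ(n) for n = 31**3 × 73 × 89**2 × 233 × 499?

φ(2002831538341901) = 2002831538341901 · (1 − 1/31) · (1 − 1/73) · (1 − 1/89) · (1 − 1/233) · (1 − 1/499)
       = 2002831538341901 · 21961082880/23416987669 = 1878309457643520.

1878309457643520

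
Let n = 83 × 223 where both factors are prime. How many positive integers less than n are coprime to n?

φ(pq) = (p−1)(q−1) = 82 · 222 = 18204.

18204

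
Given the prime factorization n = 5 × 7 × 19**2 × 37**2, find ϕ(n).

10933056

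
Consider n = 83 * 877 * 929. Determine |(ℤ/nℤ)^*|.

66660096

φ(67622839) = 67622839 · (1 − 1/83) · (1 − 1/877) · (1 − 1/929)
       = 67622839 · 66660096/67622839 = 66660096.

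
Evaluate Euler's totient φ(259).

216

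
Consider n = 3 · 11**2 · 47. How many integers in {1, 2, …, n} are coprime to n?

φ(3) = 3 − 1 = 2.
φ(11^2) = 11^2 − 11^1 = 121 − 11 = 110.
φ(47) = 47 − 1 = 46.
Multiply: 2 · 110 · 46 = 10120.

10120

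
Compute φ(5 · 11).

φ(5) = 5 − 1 = 4.
φ(11) = 11 − 1 = 10.
Since φ is multiplicative, φ(55) = 4 · 10 = 40.

40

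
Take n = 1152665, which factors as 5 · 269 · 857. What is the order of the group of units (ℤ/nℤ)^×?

917632

φ(1152665) = 1152665 · (1 − 1/5) · (1 − 1/269) · (1 − 1/857)
       = 1152665 · 917632/1152665 = 917632.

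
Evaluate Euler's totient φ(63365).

First factor: 63365 = 5 × 19 × 23 × 29.
φ(63365) = 63365 · (1 − 1/5) · (1 − 1/19) · (1 − 1/23) · (1 − 1/29)
       = 63365 · 44352/63365 = 44352.

44352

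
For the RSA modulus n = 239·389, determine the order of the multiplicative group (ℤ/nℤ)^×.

φ(239) = 239 − 1 = 238.
φ(389) = 389 − 1 = 388.
Since φ is multiplicative, φ(92971) = 238 · 388 = 92344.

92344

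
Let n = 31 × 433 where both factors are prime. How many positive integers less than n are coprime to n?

12960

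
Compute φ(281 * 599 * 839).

φ(141219641) = 141219641 · (1 − 1/281) · (1 − 1/599) · (1 − 1/839)
       = 141219641 · 140314720/141219641 = 140314720.

140314720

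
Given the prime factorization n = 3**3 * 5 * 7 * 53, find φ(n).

φ(50085) = 50085 · (1 − 1/3) · (1 − 1/5) · (1 − 1/7) · (1 − 1/53)
       = 50085 · 2496/5565 = 22464.

22464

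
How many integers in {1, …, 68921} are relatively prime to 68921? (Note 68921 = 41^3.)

67240

φ(41^3) = 41^3 − 41^2 = 68921 − 1681 = 67240.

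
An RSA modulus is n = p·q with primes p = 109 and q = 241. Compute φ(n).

25920

φ(109) = 109 − 1 = 108.
φ(241) = 241 − 1 = 240.
Multiply: 108 · 240 = 25920.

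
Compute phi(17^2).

φ(17^2) = 17^1·(17−1) = 17·16 = 272.

272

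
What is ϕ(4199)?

3456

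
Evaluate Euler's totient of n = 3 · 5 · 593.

4736

φ(3) = 3 − 1 = 2.
φ(5) = 5 − 1 = 4.
φ(593) = 593 − 1 = 592.
φ(8895) = 2 × 4 × 592 = 4736.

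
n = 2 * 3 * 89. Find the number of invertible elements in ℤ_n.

176

φ(534) = 534 · (1 − 1/2) · (1 − 1/3) · (1 − 1/89)
       = 534 · 176/534 = 176.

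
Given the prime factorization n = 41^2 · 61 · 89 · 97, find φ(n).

φ(885236453) = 885236453 · (1 − 1/41) · (1 − 1/61) · (1 − 1/89) · (1 − 1/97)
       = 885236453 · 20275200/21591133 = 831283200.

831283200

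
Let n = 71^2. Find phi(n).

φ(71^2) = 71^2 − 71^1 = 5041 − 71 = 4970.

4970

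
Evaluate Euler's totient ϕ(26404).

Factor 26404: 26404 = 2**2 · 7 · 23 · 41.
φ(2^2) = 2^1·(2−1) = 2·1 = 2.
φ(7) = 7 − 1 = 6.
φ(23) = 23 − 1 = 22.
φ(41) = 41 − 1 = 40.
φ(26404) = 2 × 6 × 22 × 40 = 10560.

10560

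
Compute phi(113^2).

12656

φ(12769) = 12769 · (1 − 1/113)
       = 12769 · 112/113 = 12656.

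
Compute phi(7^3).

294

φ(343) = 343 · (1 − 1/7)
       = 343 · 6/7 = 294.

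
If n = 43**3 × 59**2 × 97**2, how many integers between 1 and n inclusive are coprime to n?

2474623734912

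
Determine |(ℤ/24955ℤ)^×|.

15840

24955 = 5 × 7 × 23 × 31.
φ(24955) = 24955 · (1 − 1/5) · (1 − 1/7) · (1 − 1/23) · (1 − 1/31)
       = 24955 · 15840/24955 = 15840.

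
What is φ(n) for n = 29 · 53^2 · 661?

50930880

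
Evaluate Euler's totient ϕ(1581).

Factor 1581: 1581 = 3 · 17 · 31.
φ(3) = 3 − 1 = 2.
φ(17) = 17 − 1 = 16.
φ(31) = 31 − 1 = 30.
φ(1581) = 2 × 16 × 30 = 960.

960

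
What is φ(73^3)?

φ(389017) = 389017 · (1 − 1/73)
       = 389017 · 72/73 = 383688.

383688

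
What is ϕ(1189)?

1120

Factor 1189: 1189 = 29 · 41.
φ(29) = 29 − 1 = 28.
φ(41) = 41 − 1 = 40.
Multiply: 28 · 40 = 1120.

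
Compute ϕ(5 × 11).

40

φ(5) = 5 − 1 = 4.
φ(11) = 11 − 1 = 10.
φ(55) = 4 × 10 = 40.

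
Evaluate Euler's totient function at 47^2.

φ(47^2) = 47^2 − 47^1 = 2209 − 47 = 2162.

2162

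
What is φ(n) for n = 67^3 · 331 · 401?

39108168000

φ(39920573753) = 39920573753 · (1 − 1/67) · (1 − 1/331) · (1 − 1/401)
       = 39920573753 · 8712000/8892977 = 39108168000.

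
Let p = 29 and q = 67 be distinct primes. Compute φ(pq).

1848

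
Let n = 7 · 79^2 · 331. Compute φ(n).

φ(7) = 7 − 1 = 6.
φ(79^2) = 79^1·(79−1) = 79·78 = 6162.
φ(331) = 331 − 1 = 330.
Since φ is multiplicative, φ(14460397) = 6 · 6162 · 330 = 12200760.

12200760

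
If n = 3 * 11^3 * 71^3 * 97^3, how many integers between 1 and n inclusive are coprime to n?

771338137785600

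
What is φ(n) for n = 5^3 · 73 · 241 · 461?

794880000

φ(1013796625) = 1013796625 · (1 − 1/5) · (1 − 1/73) · (1 − 1/241) · (1 − 1/461)
       = 1013796625 · 31795200/40551865 = 794880000.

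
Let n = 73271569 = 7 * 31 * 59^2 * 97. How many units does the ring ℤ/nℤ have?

φ(73271569) = 73271569 · (1 − 1/7) · (1 − 1/31) · (1 − 1/59) · (1 − 1/97)
       = 73271569 · 1002240/1241891 = 59132160.

59132160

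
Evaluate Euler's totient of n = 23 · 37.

792

φ(23) = 23 − 1 = 22.
φ(37) = 37 − 1 = 36.
Multiply: 22 · 36 = 792.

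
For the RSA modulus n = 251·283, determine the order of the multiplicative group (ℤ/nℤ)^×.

70500

φ(71033) = 71033 · (1 − 1/251) · (1 − 1/283)
       = 71033 · 70500/71033 = 70500.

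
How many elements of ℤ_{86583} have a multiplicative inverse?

45360

Factor 86583: 86583 = 3 * 7**2 * 19 * 31.
φ(3) = 3 − 1 = 2.
φ(7^2) = 7^1·(7−1) = 7·6 = 42.
φ(19) = 19 − 1 = 18.
φ(31) = 31 − 1 = 30.
φ(86583) = 2 × 42 × 18 × 30 = 45360.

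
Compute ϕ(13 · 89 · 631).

φ(13) = 13 − 1 = 12.
φ(89) = 89 − 1 = 88.
φ(631) = 631 − 1 = 630.
φ(730067) = 12 × 88 × 630 = 665280.

665280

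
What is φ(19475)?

14400

19475 = 5^2 · 19 · 41.
φ(5^2) = 5^2 − 5^1 = 25 − 5 = 20.
φ(19) = 19 − 1 = 18.
φ(41) = 41 − 1 = 40.
Since φ is multiplicative, φ(19475) = 20 · 18 · 40 = 14400.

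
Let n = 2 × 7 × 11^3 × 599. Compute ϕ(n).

φ(2) = 2 − 1 = 1.
φ(7) = 7 − 1 = 6.
φ(11^3) = 11^3 − 11^2 = 1331 − 121 = 1210.
φ(599) = 599 − 1 = 598.
Since φ is multiplicative, φ(11161766) = 1 · 6 · 1210 · 598 = 4341480.

4341480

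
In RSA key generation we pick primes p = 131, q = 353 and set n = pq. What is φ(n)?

45760

For distinct primes, φ(pq) = (p−1)(q−1) = 130 × 352 = 45760.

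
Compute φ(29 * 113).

3136

φ(29) = 29 − 1 = 28.
φ(113) = 113 − 1 = 112.
φ(3277) = 28 × 112 = 3136.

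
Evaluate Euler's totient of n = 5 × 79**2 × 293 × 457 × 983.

3222855747072

φ(4107348233015) = 4107348233015 · (1 − 1/5) · (1 − 1/79) · (1 − 1/293) · (1 − 1/457) · (1 − 1/983)
       = 4107348233015 · 40795642368/51991749785 = 3222855747072.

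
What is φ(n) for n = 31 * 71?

φ(2201) = 2201 · (1 − 1/31) · (1 − 1/71)
       = 2201 · 2100/2201 = 2100.

2100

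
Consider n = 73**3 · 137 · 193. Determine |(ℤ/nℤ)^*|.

φ(73^3) = 73^3 − 73^2 = 389017 − 5329 = 383688.
φ(137) = 137 − 1 = 136.
φ(193) = 193 − 1 = 192.
φ(10285998497) = 383688 × 136 × 192 = 10018861056.

10018861056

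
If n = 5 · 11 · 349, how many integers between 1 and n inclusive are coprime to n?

13920

φ(5) = 5 − 1 = 4.
φ(11) = 11 − 1 = 10.
φ(349) = 349 − 1 = 348.
φ(19195) = 4 × 10 × 348 = 13920.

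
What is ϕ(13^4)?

26364

φ(28561) = 28561 · (1 − 1/13)
       = 28561 · 12/13 = 26364.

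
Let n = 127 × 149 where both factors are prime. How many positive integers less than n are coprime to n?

φ(pq) = (p−1)(q−1) = 126 · 148 = 18648.

18648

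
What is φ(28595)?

18144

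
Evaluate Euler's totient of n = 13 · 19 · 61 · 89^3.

9033742080

φ(10621767923) = 10621767923 · (1 − 1/13) · (1 − 1/19) · (1 − 1/61) · (1 − 1/89)
       = 10621767923 · 1140480/1340963 = 9033742080.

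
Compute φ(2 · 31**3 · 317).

9110280

φ(18887494) = 18887494 · (1 − 1/2) · (1 − 1/31) · (1 − 1/317)
       = 18887494 · 9480/19654 = 9110280.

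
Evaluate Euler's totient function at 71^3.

φ(357911) = 357911 · (1 − 1/71)
       = 357911 · 70/71 = 352870.

352870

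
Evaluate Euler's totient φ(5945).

Prime factorization: 5945 = 5 · 29 · 41.
φ(5) = 5 − 1 = 4.
φ(29) = 29 − 1 = 28.
φ(41) = 41 − 1 = 40.
Multiply: 4 · 28 · 40 = 4480.

4480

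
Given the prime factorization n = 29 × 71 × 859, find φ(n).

φ(29) = 29 − 1 = 28.
φ(71) = 71 − 1 = 70.
φ(859) = 859 − 1 = 858.
Multiply: 28 · 70 · 858 = 1681680.

1681680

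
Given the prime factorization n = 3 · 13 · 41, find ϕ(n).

φ(1599) = 1599 · (1 − 1/3) · (1 − 1/13) · (1 − 1/41)
       = 1599 · 960/1599 = 960.

960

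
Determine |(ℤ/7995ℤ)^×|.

3840

Prime factorization: 7995 = 3 · 5 · 13 · 41.
φ(3) = 3 − 1 = 2.
φ(5) = 5 − 1 = 4.
φ(13) = 13 − 1 = 12.
φ(41) = 41 − 1 = 40.
Multiply: 2 · 4 · 12 · 40 = 3840.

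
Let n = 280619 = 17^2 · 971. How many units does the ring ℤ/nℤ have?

263840

φ(280619) = 280619 · (1 − 1/17) · (1 − 1/971)
       = 280619 · 15520/16507 = 263840.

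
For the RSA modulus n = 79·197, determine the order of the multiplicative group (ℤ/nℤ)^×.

15288

For distinct primes, φ(pq) = (p−1)(q−1) = 78 × 196 = 15288.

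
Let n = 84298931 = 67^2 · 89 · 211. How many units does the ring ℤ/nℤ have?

φ(84298931) = 84298931 · (1 − 1/67) · (1 − 1/89) · (1 − 1/211)
       = 84298931 · 1219680/1258193 = 81718560.

81718560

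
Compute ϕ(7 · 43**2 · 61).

650160

φ(789523) = 789523 · (1 − 1/7) · (1 − 1/43) · (1 − 1/61)
       = 789523 · 15120/18361 = 650160.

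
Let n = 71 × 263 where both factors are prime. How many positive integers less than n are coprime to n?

18340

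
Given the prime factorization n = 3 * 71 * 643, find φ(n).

89880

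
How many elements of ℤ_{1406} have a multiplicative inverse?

648

Prime factorization: 1406 = 2 · 19 · 37.
φ(2) = 2 − 1 = 1.
φ(19) = 19 − 1 = 18.
φ(37) = 37 − 1 = 36.
Since φ is multiplicative, φ(1406) = 1 · 18 · 36 = 648.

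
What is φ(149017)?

Prime factorization: 149017 = 11 · 19 · 23 · 31.
φ(149017) = 149017 · (1 − 1/11) · (1 − 1/19) · (1 − 1/23) · (1 − 1/31)
       = 149017 · 118800/149017 = 118800.

118800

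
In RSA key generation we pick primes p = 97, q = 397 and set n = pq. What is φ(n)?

φ(pq) = (p−1)(q−1) = 96 · 396 = 38016.

38016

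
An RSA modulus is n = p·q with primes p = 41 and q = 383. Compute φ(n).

φ(41) = 41 − 1 = 40.
φ(383) = 383 − 1 = 382.
Since φ is multiplicative, φ(15703) = 40 · 382 = 15280.

15280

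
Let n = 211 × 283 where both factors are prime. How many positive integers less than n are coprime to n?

59220

For distinct primes, φ(pq) = (p−1)(q−1) = 210 × 282 = 59220.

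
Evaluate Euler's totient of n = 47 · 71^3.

φ(47) = 47 − 1 = 46.
φ(71^3) = 71^3 − 71^2 = 357911 − 5041 = 352870.
Multiply: 46 · 352870 = 16232020.

16232020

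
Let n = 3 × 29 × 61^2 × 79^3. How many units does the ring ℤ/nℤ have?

99774118080

φ(3) = 3 − 1 = 2.
φ(29) = 29 − 1 = 28.
φ(61^2) = 61^1·(61−1) = 61·60 = 3660.
φ(79^3) = 79^2·(79−1) = 6241·78 = 486798.
φ(159610036353) = 2 × 28 × 3660 × 486798 = 99774118080.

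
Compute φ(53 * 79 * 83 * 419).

139023456

φ(145611299) = 145611299 · (1 − 1/53) · (1 − 1/79) · (1 − 1/83) · (1 − 1/419)
       = 145611299 · 139023456/145611299 = 139023456.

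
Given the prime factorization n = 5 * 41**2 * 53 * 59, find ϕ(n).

φ(5) = 5 − 1 = 4.
φ(41^2) = 41^2 − 41^1 = 1681 − 41 = 1640.
φ(53) = 53 − 1 = 52.
φ(59) = 59 − 1 = 58.
Since φ is multiplicative, φ(26282435) = 4 · 1640 · 52 · 58 = 19784960.

19784960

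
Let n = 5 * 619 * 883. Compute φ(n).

φ(5) = 5 − 1 = 4.
φ(619) = 619 − 1 = 618.
φ(883) = 883 − 1 = 882.
φ(2732885) = 4 × 618 × 882 = 2180304.

2180304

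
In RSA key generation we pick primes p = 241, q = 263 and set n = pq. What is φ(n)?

For distinct primes, φ(pq) = (p−1)(q−1) = 240 × 262 = 62880.

62880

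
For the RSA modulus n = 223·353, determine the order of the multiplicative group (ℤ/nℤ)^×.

78144

φ(223) = 223 − 1 = 222.
φ(353) = 353 − 1 = 352.
φ(78719) = 222 × 352 = 78144.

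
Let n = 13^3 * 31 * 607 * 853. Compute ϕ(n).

φ(13^3) = 13^3 − 13^2 = 2197 − 169 = 2028.
φ(31) = 31 − 1 = 30.
φ(607) = 607 − 1 = 606.
φ(853) = 853 − 1 = 852.
φ(35263829497) = 2028 × 30 × 606 × 852 = 31412422080.

31412422080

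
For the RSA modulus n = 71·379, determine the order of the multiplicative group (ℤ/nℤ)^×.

For distinct primes, φ(pq) = (p−1)(q−1) = 70 × 378 = 26460.

26460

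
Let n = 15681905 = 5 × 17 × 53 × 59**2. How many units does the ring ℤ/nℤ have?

φ(5) = 5 − 1 = 4.
φ(17) = 17 − 1 = 16.
φ(53) = 53 − 1 = 52.
φ(59^2) = 59^2 − 59^1 = 3481 − 59 = 3422.
Since φ is multiplicative, φ(15681905) = 4 · 16 · 52 · 3422 = 11388416.

11388416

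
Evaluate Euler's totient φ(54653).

Prime factorization: 54653 = 31 · 41 · 43.
φ(54653) = 54653 · (1 − 1/31) · (1 − 1/41) · (1 − 1/43)
       = 54653 · 50400/54653 = 50400.

50400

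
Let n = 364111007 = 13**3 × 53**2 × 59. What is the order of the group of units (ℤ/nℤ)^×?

φ(13^3) = 13^2·(13−1) = 169·12 = 2028.
φ(53^2) = 53^2 − 53^1 = 2809 − 53 = 2756.
φ(59) = 59 − 1 = 58.
φ(364111007) = 2028 × 2756 × 58 = 324171744.

324171744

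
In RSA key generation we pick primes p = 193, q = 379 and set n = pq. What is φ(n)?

72576

φ(193) = 193 − 1 = 192.
φ(379) = 379 − 1 = 378.
Since φ is multiplicative, φ(73147) = 192 · 378 = 72576.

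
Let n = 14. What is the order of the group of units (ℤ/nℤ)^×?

6

14 = 2 * 7.
φ(14) = 14 · (1 − 1/2) · (1 − 1/7)
       = 14 · 6/14 = 6.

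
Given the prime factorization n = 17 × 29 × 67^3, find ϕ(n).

132730752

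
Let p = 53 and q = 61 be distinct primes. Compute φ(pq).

3120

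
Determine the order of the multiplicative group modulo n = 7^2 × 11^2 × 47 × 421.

89258400

φ(117317123) = 117317123 · (1 − 1/7) · (1 − 1/11) · (1 − 1/47) · (1 − 1/421)
       = 117317123 · 1159200/1523599 = 89258400.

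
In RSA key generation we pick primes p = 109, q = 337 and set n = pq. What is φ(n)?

36288

For distinct primes, φ(pq) = (p−1)(q−1) = 108 × 336 = 36288.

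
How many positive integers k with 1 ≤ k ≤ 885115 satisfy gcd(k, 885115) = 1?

885115 = 5 × 7 × 11^3 × 19.
φ(5) = 5 − 1 = 4.
φ(7) = 7 − 1 = 6.
φ(11^3) = 11^3 − 11^2 = 1331 − 121 = 1210.
φ(19) = 19 − 1 = 18.
Since φ is multiplicative, φ(885115) = 4 · 6 · 1210 · 18 = 522720.

522720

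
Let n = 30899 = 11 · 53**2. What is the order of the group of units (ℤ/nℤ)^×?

27560

φ(30899) = 30899 · (1 − 1/11) · (1 − 1/53)
       = 30899 · 520/583 = 27560.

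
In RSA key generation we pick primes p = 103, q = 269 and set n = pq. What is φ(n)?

φ(27707) = 27707 · (1 − 1/103) · (1 − 1/269)
       = 27707 · 27336/27707 = 27336.

27336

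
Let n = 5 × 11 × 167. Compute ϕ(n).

6640

φ(5) = 5 − 1 = 4.
φ(11) = 11 − 1 = 10.
φ(167) = 167 − 1 = 166.
Multiply: 4 · 10 · 166 = 6640.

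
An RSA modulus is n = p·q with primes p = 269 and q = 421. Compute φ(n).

112560

φ(n) = (p − 1)(q − 1) = (269−1)(421−1) = 268·420 = 112560.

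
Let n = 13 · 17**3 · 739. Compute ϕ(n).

φ(47199191) = 47199191 · (1 − 1/13) · (1 − 1/17) · (1 − 1/739)
       = 47199191 · 141696/163319 = 40950144.

40950144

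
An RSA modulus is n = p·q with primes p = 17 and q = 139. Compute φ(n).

φ(17) = 17 − 1 = 16.
φ(139) = 139 − 1 = 138.
Multiply: 16 · 138 = 2208.

2208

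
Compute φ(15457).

13440

Factor 15457: 15457 = 13 · 29 · 41.
φ(13) = 13 − 1 = 12.
φ(29) = 29 − 1 = 28.
φ(41) = 41 − 1 = 40.
Multiply: 12 · 28 · 40 = 13440.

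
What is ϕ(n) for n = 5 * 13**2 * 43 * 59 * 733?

φ(5) = 5 − 1 = 4.
φ(13^2) = 13^1·(13−1) = 13·12 = 156.
φ(43) = 43 − 1 = 42.
φ(59) = 59 − 1 = 58.
φ(733) = 733 − 1 = 732.
φ(1571379745) = 4 × 156 × 42 × 58 × 732 = 1112686848.

1112686848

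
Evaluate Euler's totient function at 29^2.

φ(841) = 841 · (1 − 1/29)
       = 841 · 28/29 = 812.

812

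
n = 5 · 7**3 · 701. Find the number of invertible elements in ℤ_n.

823200

φ(5) = 5 − 1 = 4.
φ(7^3) = 7^3 − 7^2 = 343 − 49 = 294.
φ(701) = 701 − 1 = 700.
Since φ is multiplicative, φ(1202215) = 4 · 294 · 700 = 823200.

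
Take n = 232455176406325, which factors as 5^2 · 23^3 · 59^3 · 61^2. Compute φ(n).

φ(232455176406325) = 232455176406325 · (1 − 1/5) · (1 − 1/23) · (1 − 1/59) · (1 − 1/61)
       = 232455176406325 · 306240/413885 = 171997229236800.

171997229236800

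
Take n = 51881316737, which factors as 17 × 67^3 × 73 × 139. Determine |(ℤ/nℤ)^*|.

φ(17) = 17 − 1 = 16.
φ(67^3) = 67^3 − 67^2 = 300763 − 4489 = 296274.
φ(73) = 73 − 1 = 72.
φ(139) = 139 − 1 = 138.
Since φ is multiplicative, φ(51881316737) = 16 · 296274 · 72 · 138 = 47100455424.

47100455424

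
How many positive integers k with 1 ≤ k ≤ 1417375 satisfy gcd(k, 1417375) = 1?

Prime factorization: 1417375 = 5**3 * 17 * 23 * 29.
φ(5^3) = 5^3 − 5^2 = 125 − 25 = 100.
φ(17) = 17 − 1 = 16.
φ(23) = 23 − 1 = 22.
φ(29) = 29 − 1 = 28.
Since φ is multiplicative, φ(1417375) = 100 · 16 · 22 · 28 = 985600.

985600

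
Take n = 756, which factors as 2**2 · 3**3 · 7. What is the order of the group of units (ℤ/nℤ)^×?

216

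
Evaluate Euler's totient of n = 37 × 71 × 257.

645120

φ(37) = 37 − 1 = 36.
φ(71) = 71 − 1 = 70.
φ(257) = 257 − 1 = 256.
Since φ is multiplicative, φ(675139) = 36 · 70 · 256 = 645120.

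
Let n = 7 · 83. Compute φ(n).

φ(581) = 581 · (1 − 1/7) · (1 − 1/83)
       = 581 · 492/581 = 492.

492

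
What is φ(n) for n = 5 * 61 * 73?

17280

φ(5) = 5 − 1 = 4.
φ(61) = 61 − 1 = 60.
φ(73) = 73 − 1 = 72.
Multiply: 4 · 60 · 72 = 17280.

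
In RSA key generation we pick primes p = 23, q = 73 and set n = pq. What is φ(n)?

1584

φ(n) = (p − 1)(q − 1) = (23−1)(73−1) = 22·72 = 1584.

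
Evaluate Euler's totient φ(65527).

47520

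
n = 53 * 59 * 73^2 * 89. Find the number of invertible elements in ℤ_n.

1394984448

φ(1483076687) = 1483076687 · (1 − 1/53) · (1 − 1/59) · (1 − 1/73) · (1 − 1/89)
       = 1483076687 · 19109376/20316119 = 1394984448.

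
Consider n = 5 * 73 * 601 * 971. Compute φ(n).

167616000

φ(213003415) = 213003415 · (1 − 1/5) · (1 − 1/73) · (1 − 1/601) · (1 − 1/971)
       = 213003415 · 167616000/213003415 = 167616000.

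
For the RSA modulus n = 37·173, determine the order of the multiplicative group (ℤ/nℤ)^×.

6192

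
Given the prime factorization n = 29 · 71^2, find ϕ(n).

139160

φ(146189) = 146189 · (1 − 1/29) · (1 − 1/71)
       = 146189 · 1960/2059 = 139160.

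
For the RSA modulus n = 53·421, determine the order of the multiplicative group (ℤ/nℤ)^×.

φ(22313) = 22313 · (1 − 1/53) · (1 − 1/421)
       = 22313 · 21840/22313 = 21840.

21840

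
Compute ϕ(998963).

First factor: 998963 = 7^2 · 19 · 29 · 37.
φ(998963) = 998963 · (1 − 1/7) · (1 − 1/19) · (1 − 1/29) · (1 − 1/37)
       = 998963 · 108864/142709 = 762048.

762048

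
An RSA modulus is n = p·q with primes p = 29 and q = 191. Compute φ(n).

φ(pq) = (p−1)(q−1) = 28 · 190 = 5320.

5320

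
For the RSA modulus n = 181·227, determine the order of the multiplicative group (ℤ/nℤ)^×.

40680

φ(181) = 181 − 1 = 180.
φ(227) = 227 − 1 = 226.
Since φ is multiplicative, φ(41087) = 180 · 226 = 40680.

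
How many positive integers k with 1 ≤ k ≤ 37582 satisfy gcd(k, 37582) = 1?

Factor 37582: 37582 = 2 · 19 · 23 · 43.
φ(37582) = 37582 · (1 − 1/2) · (1 − 1/19) · (1 − 1/23) · (1 − 1/43)
       = 37582 · 16632/37582 = 16632.

16632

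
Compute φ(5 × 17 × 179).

φ(15215) = 15215 · (1 − 1/5) · (1 − 1/17) · (1 − 1/179)
       = 15215 · 11392/15215 = 11392.

11392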